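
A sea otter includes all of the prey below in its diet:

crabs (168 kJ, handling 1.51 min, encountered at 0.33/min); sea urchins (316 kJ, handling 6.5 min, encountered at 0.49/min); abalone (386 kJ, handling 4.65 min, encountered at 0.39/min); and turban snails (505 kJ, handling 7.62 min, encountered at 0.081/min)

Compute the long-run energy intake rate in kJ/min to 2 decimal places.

56.47 kJ/min

Energy encountered per unit search time: 0.33×168 + 0.49×316 + 0.39×386 + 0.081×505 = 401.7 kJ/min.
Handling time per unit search time: 0.33×1.51 + 0.49×6.5 + 0.39×4.65 + 0.081×7.62 = 6.114.
Rate = 401.7/(1 + 6.114) = 56.47 kJ/min.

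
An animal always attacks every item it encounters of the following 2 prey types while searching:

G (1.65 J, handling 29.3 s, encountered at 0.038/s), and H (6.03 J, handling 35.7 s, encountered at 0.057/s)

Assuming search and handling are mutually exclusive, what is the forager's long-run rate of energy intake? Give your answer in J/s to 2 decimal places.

Energy encountered per unit search time: 0.038×1.65 + 0.057×6.03 = 0.4064 J/s.
Handling time per unit search time: 0.038×29.3 + 0.057×35.7 = 3.148.
Rate = 0.4064/(1 + 3.148) = 0.09797 J/s.

0.10 J/s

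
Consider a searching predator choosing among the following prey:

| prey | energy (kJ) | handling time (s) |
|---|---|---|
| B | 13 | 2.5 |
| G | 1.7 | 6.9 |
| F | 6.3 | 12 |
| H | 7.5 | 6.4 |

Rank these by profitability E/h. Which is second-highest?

H

Profitability E/h (kJ/s): B = 13/2.5 = 5.2, G = 1.7/6.9 = 0.246, F = 6.3/12 = 0.525, H = 7.5/6.4 = 1.17.
Ranked: B > H > F > G.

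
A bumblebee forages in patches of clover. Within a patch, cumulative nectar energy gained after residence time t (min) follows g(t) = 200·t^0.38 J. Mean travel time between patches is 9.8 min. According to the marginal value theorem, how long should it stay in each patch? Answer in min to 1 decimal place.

6.0 min

Maximise g(t)/(T+t): set derivative to zero → g'(t)(T+t) = g(t).
g'(t) = 0.38·200·t^-0.62. Setting 0.38·200·t^-0.62 = 200·t^0.38/(9.8+t) gives 0.38(9.8+t) = t, so 0.62·t = 0.38×9.8.
t* = 0.38×9.8/0.62 = 6.006 min.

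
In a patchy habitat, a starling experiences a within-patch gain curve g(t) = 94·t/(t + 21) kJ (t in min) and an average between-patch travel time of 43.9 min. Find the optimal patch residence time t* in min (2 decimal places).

30.36 min

Maximise g(t)/(T+t): set derivative to zero → g'(t)(T+t) = g(t).
g'(t) = 94·21/(t + 21)². Setting 94·21/(t+21)² = 94t/[(t+21)(43.9+t)] gives 21(43.9+t) = t(t+21), so t² = 21×43.9 = 921.9.
t* = √921.9 = 30.36 min.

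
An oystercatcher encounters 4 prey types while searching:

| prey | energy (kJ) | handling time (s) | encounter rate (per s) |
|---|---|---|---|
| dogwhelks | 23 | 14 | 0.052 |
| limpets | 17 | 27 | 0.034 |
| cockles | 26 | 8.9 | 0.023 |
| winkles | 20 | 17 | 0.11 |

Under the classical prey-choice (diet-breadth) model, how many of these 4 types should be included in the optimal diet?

Rank by E/h (kJ/s): cockles 2.92, dogwhelks 1.64, winkles 1.18, limpets 0.63. Include each in turn until the next type's E/h falls below the running intake rate.
Rate on top 1: 0.4964. dogwhelks: 1.64 > 0.4964 → include.
Rate on top 2: 0.9282. winkles: 1.18 > 0.9282 → include.
Rate on top 3: 1.05. limpets: 0.63 < 1.05 → exclude; stop.
Optimal diet: cockles, dogwhelks, winkles — 3 of 4 types.

3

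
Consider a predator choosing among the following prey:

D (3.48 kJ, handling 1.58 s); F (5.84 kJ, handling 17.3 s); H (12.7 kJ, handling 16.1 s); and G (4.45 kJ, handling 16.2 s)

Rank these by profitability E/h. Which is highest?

Profitability E/h (kJ/s): D = 3.48/1.58 = 2.2, F = 5.84/17.3 = 0.338, H = 12.7/16.1 = 0.789, G = 4.45/16.2 = 0.275.
Ranked: D > H > F > G.

D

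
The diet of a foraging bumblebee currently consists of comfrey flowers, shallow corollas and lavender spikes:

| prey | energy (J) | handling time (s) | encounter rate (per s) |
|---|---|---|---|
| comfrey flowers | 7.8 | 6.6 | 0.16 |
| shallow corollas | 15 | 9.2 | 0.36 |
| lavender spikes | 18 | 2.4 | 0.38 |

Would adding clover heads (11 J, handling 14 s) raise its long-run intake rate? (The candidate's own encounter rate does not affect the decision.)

No

On comfrey flowers, shallow corollas and lavender spikes alone, R = ΣλE/(1+Σλh) = 13.49/6.28 = 2.148 J/s.
clover heads: E/h = 11/14 = 0.7857 J/s.
Since 0.7857 < R, time spent handling clover heads is better spent searching.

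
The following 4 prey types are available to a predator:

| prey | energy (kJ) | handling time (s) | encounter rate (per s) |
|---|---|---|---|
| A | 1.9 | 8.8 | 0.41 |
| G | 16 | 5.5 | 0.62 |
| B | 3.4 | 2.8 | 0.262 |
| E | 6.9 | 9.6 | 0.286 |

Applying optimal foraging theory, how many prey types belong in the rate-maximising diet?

1

Profitabilities (E/h, kJ/s): G 2.91, B 1.21, E 0.719, A 0.216. Add prey in this order while the next type's profitability exceeds the intake rate on those already taken.
Rate on top 1: 2.249. B: 1.21 < 2.249 → exclude; stop.
Optimal diet: G — 1 of 4 types.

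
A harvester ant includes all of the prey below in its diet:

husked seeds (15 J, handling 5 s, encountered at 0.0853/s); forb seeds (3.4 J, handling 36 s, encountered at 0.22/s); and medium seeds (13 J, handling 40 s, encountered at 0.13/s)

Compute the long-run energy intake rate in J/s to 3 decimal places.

R = Σλ_iE_i / (1 + Σλ_ih_i)
Numerator: 0.0853×15 + 0.22×3.4 + 0.13×13 = 3.718
Denominator: 1 + 0.0853×5 + 0.22×36 + 0.13×40 = 14.55
R = 3.718/14.55 = 0.2556 J/s

0.256 J/s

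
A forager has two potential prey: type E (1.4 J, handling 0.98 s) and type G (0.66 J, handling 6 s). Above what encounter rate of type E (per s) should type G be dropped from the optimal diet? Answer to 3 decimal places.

At the threshold, the rate on type E alone equals the profitability of type G: λ·1.4/(1 + λ·0.98) = 0.66/6 = 0.11.
Rearranging, λ(1.4 − 0.11×0.98) = 0.11, so λ = 0.11/1.292 = 0.08513 per s.

0.085 per s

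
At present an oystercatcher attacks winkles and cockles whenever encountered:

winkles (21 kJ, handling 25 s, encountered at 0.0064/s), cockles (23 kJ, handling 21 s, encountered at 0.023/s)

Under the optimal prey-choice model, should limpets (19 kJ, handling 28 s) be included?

Intake rate on the current diet: R = (0.0064×21 + 0.023×23) / (1 + 0.0064×25 + 0.023×21) = 0.6634/1.643 = 0.4038 kJ/s.
limpets: E/h = 19/28 = 0.6786 kJ/s.
0.6786 > 0.4038, so adding limpets raises the average — include it.

Yes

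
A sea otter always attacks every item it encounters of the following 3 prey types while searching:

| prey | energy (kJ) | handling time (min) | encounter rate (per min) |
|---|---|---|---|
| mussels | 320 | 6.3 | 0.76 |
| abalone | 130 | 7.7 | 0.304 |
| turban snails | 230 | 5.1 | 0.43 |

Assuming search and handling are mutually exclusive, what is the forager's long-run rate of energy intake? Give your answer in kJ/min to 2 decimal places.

Energy encountered per unit search time: 0.76×320 + 0.304×130 + 0.43×230 = 381.6 kJ/min.
Handling time per unit search time: 0.76×6.3 + 0.304×7.7 + 0.43×5.1 = 9.322.
Rate = 381.6/(1 + 9.322) = 36.97 kJ/min.

36.97 kJ/min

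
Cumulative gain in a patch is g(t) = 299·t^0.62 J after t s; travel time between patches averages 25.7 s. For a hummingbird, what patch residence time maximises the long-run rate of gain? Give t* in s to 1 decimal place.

41.9 s

Maximise g(t)/(T+t): set derivative to zero → g'(t)(T+t) = g(t).
g'(t) = 0.62·299·t^-0.38. Setting 0.62·299·t^-0.38 = 299·t^0.62/(25.7+t) gives 0.62(25.7+t) = t, so 0.38·t = 0.62×25.7.
t* = 0.62×25.7/0.38 = 41.93 s.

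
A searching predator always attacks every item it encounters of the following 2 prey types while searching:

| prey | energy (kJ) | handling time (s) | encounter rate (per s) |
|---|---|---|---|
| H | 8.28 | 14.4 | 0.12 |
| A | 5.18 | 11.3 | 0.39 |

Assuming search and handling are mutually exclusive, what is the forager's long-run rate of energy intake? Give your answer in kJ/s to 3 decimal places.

0.422 kJ/s

R = Σλ_iE_i / (1 + Σλ_ih_i)
Numerator: 0.12×8.28 + 0.39×5.18 = 3.014
Denominator: 1 + 0.12×14.4 + 0.39×11.3 = 7.135
R = 3.014/7.135 = 0.4224 kJ/s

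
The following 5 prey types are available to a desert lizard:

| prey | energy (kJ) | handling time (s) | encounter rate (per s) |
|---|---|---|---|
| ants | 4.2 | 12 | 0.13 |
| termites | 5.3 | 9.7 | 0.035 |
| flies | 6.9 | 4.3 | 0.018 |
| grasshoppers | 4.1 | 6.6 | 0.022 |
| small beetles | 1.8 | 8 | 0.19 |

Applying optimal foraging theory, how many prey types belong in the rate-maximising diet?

4

E/h in descending order: flies 1.6, grasshoppers 0.621, termites 0.546, ants 0.35, small beetles 0.225 kJ/s. The optimal diet is the largest prefix of this list for which every included type satisfies E_i/h_i > R on the types above it.
Rate on top 1: 0.1153. grasshoppers: 0.621 > 0.1153 → include.
Rate on top 2: 0.1754. termites: 0.546 > 0.1754 → include.
Rate on top 3: 0.256. ants: 0.35 > 0.256 → include.
Rate on top 4: 0.303. small beetles: 0.225 < 0.303 → exclude; stop.
Optimal diet: flies, grasshoppers, termites, ants — 4 of 5 types.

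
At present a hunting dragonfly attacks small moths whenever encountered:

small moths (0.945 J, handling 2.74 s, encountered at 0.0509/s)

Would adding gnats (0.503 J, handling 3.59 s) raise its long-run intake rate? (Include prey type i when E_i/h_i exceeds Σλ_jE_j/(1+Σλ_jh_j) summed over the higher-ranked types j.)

Yes

Intake rate on the current diet: R = (0.0509×0.945) / (1 + 0.0509×2.74) = 0.0481/1.139 = 0.04221 J/s.
gnats: E/h = 0.503/3.59 = 0.1401 J/s.
0.1401 > 0.04221, so adding gnats raises the average — include it.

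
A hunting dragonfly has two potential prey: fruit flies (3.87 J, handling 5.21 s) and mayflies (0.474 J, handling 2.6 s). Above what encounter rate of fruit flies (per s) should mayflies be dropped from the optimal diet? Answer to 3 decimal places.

At the threshold, the rate on fruit flies alone equals the profitability of mayflies: λ·3.87/(1 + λ·5.21) = 0.474/2.6 = 0.1823.
Rearranging, λ(3.87 − 0.1823×5.21) = 0.1823, so λ = 0.1823/2.92 = 0.06243 per s.

0.062 per s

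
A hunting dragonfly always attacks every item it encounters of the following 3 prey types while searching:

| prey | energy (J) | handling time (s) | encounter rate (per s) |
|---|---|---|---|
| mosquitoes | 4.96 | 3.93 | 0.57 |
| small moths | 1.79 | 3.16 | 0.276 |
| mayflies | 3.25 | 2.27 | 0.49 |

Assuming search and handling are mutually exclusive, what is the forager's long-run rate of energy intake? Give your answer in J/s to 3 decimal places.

Energy encountered per unit search time: 0.57×4.96 + 0.276×1.79 + 0.49×3.25 = 4.914 J/s.
Handling time per unit search time: 0.57×3.93 + 0.276×3.16 + 0.49×2.27 = 4.225.
Rate = 4.914/(1 + 4.225) = 0.9405 J/s.

0.941 J/s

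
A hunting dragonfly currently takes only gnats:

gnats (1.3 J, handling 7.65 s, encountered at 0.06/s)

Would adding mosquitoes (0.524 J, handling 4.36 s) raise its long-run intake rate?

Yes

On gnats alone, R = ΣλE/(1+Σλh) = 0.078/1.459 = 0.05346 J/s.
mosquitoes: E/h = 0.524/4.36 = 0.1202 J/s.
Since 0.1202 > R, including mosquitoes increases the long-run rate.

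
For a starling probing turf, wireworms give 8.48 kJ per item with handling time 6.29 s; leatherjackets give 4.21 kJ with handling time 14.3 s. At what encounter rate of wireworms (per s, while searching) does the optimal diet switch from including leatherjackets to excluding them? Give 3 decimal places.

Drop leatherjackets once their profitability E₂/h₂ falls below the rate achievable on wireworms alone: E₂/h₂ = λE₁/(1 + λh₁).
Solve for λ: λE₁h₂ = E₂(1 + λh₁) → λ(E₁h₂ − E₂h₁) = E₂ → λ = E₂/(E₁h₂ − E₂h₁).
λ = 4.21/(8.48×14.3 − 4.21×6.29) = 4.21/94.78 = 0.04442 per s.

0.044 per s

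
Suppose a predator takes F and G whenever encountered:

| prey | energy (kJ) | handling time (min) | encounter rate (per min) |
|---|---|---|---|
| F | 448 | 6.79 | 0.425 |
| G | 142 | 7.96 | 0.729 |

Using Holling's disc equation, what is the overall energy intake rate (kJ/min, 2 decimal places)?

R = (0.425×448 + 0.729×142) / (1 + 0.425×6.79 + 0.729×7.96) = 293.9/9.689 = 30.34 kJ/min.

30.34 kJ/min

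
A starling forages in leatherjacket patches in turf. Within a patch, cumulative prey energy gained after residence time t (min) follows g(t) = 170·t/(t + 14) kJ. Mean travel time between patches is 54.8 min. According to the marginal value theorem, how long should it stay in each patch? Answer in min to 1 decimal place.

Maximise g(t)/(T+t): set derivative to zero → g'(t)(T+t) = g(t).
g'(t) = 170·14/(t + 14)². Setting 170·14/(t+14)² = 170t/[(t+14)(54.8+t)] gives 14(54.8+t) = t(t+14), so t² = 14×54.8 = 767.2.
t* = √767.2 = 27.7 min.

27.7 min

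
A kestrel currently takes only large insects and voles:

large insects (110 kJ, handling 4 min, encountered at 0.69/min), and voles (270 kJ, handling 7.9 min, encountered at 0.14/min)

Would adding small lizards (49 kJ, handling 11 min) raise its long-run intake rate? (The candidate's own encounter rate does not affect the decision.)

No

Intake rate on the current diet: R = (0.69×110 + 0.14×270) / (1 + 0.69×4 + 0.14×7.9) = 113.7/4.866 = 23.37 kJ/min.
small lizards: E/h = 49/11 = 4.455 kJ/min.
4.455 < 23.37, so adding small lizards would lower the average — exclude it.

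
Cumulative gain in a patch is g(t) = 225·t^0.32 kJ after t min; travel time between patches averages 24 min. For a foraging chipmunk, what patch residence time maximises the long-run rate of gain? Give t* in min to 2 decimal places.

Maximise g(t)/(T+t): set derivative to zero → g'(t)(T+t) = g(t).
g'(t) = 0.32·225·t^-0.68. Setting 0.32·225·t^-0.68 = 225·t^0.32/(24+t) gives 0.32(24+t) = t, so 0.68·t = 0.32×24.
t* = 0.32×24/0.68 = 11.29 min.

11.29 min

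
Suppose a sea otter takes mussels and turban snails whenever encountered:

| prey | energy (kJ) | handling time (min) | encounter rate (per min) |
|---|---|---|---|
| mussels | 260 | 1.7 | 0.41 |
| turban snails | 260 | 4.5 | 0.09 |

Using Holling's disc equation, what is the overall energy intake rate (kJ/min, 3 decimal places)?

R = Σλ_iE_i / (1 + Σλ_ih_i)
Numerator: 0.41×260 + 0.09×260 = 130
Denominator: 1 + 0.41×1.7 + 0.09×4.5 = 2.102
R = 130/2.102 = 61.85 kJ/min

61.846 kJ/min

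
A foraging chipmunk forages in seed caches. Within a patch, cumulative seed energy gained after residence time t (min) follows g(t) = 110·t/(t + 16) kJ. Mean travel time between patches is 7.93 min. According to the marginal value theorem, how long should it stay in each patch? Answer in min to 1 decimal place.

11.3 min

Maximise g(t)/(T+t): set derivative to zero → g'(t)(T+t) = g(t).
g'(t) = 110·16/(t + 16)². Setting 110·16/(t+16)² = 110t/[(t+16)(7.93+t)] gives 16(7.93+t) = t(t+16), so t² = 16×7.93 = 126.9.
t* = √126.9 = 11.26 min.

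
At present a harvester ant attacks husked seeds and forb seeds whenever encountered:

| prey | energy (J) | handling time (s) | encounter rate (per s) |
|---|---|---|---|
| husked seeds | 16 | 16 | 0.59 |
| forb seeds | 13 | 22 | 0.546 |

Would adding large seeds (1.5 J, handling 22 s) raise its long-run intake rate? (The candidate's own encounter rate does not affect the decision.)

No

Intake rate on the current diet: R = (0.59×16 + 0.546×13) / (1 + 0.59×16 + 0.546×22) = 16.54/22.45 = 0.7366 J/s.
large seeds: E/h = 1.5/22 = 0.06818 J/s.
Since 0.06818 < R, time spent handling large seeds is better spent searching.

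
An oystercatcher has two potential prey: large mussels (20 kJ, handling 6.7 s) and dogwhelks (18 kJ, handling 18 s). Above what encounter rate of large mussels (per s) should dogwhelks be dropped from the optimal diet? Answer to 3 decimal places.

At the threshold, the rate on large mussels alone equals the profitability of dogwhelks: λ·20/(1 + λ·6.7) = 18/18 = 1.
Rearranging, λ(20 − 1×6.7) = 1, so λ = 1/13.3 = 0.07519 per s.

0.075 per s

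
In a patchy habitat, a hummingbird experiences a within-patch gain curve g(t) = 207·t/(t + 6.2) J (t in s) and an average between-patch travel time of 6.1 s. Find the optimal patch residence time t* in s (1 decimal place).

6.1 s

By the marginal value theorem, leave when the instantaneous gain rate g'(t) equals the habitat-wide average g(t)/(T + t).
g'(t) = 207·6.2/(t + 6.2)². Setting 207·6.2/(t+6.2)² = 207t/[(t+6.2)(6.1+t)] gives 6.2(6.1+t) = t(t+6.2), so t² = 6.2×6.1 = 37.82.
t* = √37.82 = 6.15 s.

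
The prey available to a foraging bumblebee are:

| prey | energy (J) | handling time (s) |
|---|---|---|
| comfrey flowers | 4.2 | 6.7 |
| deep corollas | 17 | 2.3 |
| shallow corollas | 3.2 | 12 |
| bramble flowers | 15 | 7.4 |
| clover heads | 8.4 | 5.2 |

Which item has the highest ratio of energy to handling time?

In descending order of E/h:
deep corollas: 17/2.3 = 7.39 J/s
bramble flowers: 15/7.4 = 2.03 J/s
clover heads: 8.4/5.2 = 1.62 J/s
comfrey flowers: 4.2/6.7 = 0.627 J/s
shallow corollas: 3.2/12 = 0.267 J/s

deep corollas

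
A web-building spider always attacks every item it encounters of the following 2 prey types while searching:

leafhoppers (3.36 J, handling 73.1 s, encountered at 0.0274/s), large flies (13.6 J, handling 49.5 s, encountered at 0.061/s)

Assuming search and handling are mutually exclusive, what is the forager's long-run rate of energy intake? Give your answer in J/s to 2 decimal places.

0.15 J/s

Energy encountered per unit search time: 0.0274×3.36 + 0.061×13.6 = 0.9217 J/s.
Handling time per unit search time: 0.0274×73.1 + 0.061×49.5 = 5.022.
Rate = 0.9217/(1 + 5.022) = 0.153 J/s.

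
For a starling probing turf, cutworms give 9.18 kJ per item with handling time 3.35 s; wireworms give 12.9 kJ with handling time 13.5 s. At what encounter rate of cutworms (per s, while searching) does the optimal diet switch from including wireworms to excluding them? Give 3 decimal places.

Drop wireworms once their profitability E₂/h₂ falls below the rate achievable on cutworms alone: E₂/h₂ = λE₁/(1 + λh₁).
Solve for λ: λE₁h₂ = E₂(1 + λh₁) → λ(E₁h₂ − E₂h₁) = E₂ → λ = E₂/(E₁h₂ − E₂h₁).
λ = 12.9/(9.18×13.5 − 12.9×3.35) = 12.9/80.71 = 0.1598 per s.

0.160 per s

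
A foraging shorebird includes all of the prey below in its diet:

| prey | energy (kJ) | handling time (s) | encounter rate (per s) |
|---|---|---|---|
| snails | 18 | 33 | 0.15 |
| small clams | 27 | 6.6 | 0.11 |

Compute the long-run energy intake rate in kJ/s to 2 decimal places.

R = (0.15×18 + 0.11×27) / (1 + 0.15×33 + 0.11×6.6) = 5.67/6.676 = 0.8493 kJ/s.

0.85 kJ/s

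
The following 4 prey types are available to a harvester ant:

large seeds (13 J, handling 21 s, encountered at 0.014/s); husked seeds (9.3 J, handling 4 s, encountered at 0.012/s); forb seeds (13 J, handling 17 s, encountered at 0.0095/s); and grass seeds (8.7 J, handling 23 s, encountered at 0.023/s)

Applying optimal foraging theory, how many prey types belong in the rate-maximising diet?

E/h in descending order: husked seeds 2.33, forb seeds 0.765, large seeds 0.619, grass seeds 0.378 J/s. The optimal diet is the largest prefix of this list for which every included type satisfies E_i/h_i > R on the types above it.
Rate on top 1: 0.1065. forb seeds: 0.765 > 0.1065 → include.
Rate on top 2: 0.1944. large seeds: 0.619 > 0.1944 → include.
Rate on top 3: 0.2774. grass seeds: 0.378 > 0.2774 → include.
Optimal diet: husked seeds, forb seeds, large seeds, grass seeds — 4 of 4 types.

4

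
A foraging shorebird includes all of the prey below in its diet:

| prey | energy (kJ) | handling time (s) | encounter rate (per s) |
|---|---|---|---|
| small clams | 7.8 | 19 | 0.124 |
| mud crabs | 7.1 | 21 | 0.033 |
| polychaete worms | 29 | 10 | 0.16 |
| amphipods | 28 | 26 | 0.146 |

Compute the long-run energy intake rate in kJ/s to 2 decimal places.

1.05 kJ/s

Energy encountered per unit search time: 0.124×7.8 + 0.033×7.1 + 0.16×29 + 0.146×28 = 9.929 kJ/s.
Handling time per unit search time: 0.124×19 + 0.033×21 + 0.16×10 + 0.146×26 = 8.445.
Rate = 9.929/(1 + 8.445) = 1.051 kJ/s.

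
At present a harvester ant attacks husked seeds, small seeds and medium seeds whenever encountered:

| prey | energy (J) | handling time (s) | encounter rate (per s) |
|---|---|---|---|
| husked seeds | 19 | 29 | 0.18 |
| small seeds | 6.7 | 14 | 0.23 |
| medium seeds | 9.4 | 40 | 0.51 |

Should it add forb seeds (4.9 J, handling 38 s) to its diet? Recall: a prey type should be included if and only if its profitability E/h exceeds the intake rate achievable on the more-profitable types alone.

Intake rate on the current diet: R = (0.18×19 + 0.23×6.7 + 0.51×9.4) / (1 + 0.18×29 + 0.23×14 + 0.51×40) = 9.755/29.84 = 0.3269 J/s.
forb seeds: E/h = 4.9/38 = 0.1289 J/s.
Since 0.1289 < R, time spent handling forb seeds is better spent searching.

No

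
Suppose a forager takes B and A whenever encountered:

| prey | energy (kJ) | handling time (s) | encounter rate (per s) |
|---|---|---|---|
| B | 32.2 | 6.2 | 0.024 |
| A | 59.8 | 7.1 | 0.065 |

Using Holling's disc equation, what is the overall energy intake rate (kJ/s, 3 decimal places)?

R = Σλ_iE_i / (1 + Σλ_ih_i)
Numerator: 0.024×32.2 + 0.065×59.8 = 4.66
Denominator: 1 + 0.024×6.2 + 0.065×7.1 = 1.61
R = 4.66/1.61 = 2.894 kJ/s

2.894 kJ/s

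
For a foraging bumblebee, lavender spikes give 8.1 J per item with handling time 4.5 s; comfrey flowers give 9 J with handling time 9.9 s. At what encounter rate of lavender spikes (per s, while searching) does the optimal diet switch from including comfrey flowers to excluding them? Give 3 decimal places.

At the threshold, the rate on lavender spikes alone equals the profitability of comfrey flowers: λ·8.1/(1 + λ·4.5) = 9/9.9 = 0.9091.
Rearranging, λ(8.1 − 0.9091×4.5) = 0.9091, so λ = 0.9091/4.009 = 0.2268 per s.

0.227 per s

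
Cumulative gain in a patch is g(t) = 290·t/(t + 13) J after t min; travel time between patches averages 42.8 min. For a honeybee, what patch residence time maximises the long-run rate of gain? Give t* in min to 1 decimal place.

23.6 min

Optimal t* satisfies g'(t*) = g(t*)/(T + t*).
g'(t) = 290·13/(t + 13)². Setting 290·13/(t+13)² = 290t/[(t+13)(42.8+t)] gives 13(42.8+t) = t(t+13), so t² = 13×42.8 = 556.4.
t* = √556.4 = 23.59 min.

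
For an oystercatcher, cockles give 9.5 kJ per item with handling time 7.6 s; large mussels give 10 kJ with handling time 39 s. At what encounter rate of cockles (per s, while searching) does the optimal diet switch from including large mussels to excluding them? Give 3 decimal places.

0.034 per s

The zero-one rule: include large mussels iff E₂/h₂ > λE₁/(1+λh₁). Equality gives the switch point.
λE₁h₂ = E₂ + λE₂h₁ ⇒ λ = E₂/(E₁h₂ − E₂h₁) = 10/(370.5 − 76) = 0.03396 per s.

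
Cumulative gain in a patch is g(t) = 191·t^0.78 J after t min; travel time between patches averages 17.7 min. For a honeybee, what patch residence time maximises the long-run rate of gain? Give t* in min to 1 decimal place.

Maximise g(t)/(T+t): set derivative to zero → g'(t)(T+t) = g(t).
g'(t) = 0.78·191·t^-0.22. Setting 0.78·191·t^-0.22 = 191·t^0.78/(17.7+t) gives 0.78(17.7+t) = t, so 0.22·t = 0.78×17.7.
t* = 0.78×17.7/0.22 = 62.75 min.

62.8 min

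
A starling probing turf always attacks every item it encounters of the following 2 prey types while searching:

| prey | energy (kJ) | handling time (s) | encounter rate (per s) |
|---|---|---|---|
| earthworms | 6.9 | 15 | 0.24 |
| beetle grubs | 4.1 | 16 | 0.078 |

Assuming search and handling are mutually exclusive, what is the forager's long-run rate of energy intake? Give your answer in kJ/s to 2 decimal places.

R = (0.24×6.9 + 0.078×4.1) / (1 + 0.24×15 + 0.078×16) = 1.976/5.848 = 0.3379 kJ/s.

0.34 kJ/s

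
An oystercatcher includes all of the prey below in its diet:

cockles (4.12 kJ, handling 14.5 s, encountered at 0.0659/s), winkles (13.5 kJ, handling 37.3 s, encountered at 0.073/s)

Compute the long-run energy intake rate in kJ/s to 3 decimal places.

R = Σλ_iE_i / (1 + Σλ_ih_i)
Numerator: 0.0659×4.12 + 0.073×13.5 = 1.257
Denominator: 1 + 0.0659×14.5 + 0.073×37.3 = 4.678
R = 1.257/4.678 = 0.2687 kJ/s

0.269 kJ/s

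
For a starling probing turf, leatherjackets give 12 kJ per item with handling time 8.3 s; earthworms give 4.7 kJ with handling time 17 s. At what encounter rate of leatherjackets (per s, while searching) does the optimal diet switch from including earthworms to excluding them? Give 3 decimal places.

Drop earthworms once their profitability E₂/h₂ falls below the rate achievable on leatherjackets alone: E₂/h₂ = λE₁/(1 + λh₁).
Solve for λ: λE₁h₂ = E₂(1 + λh₁) → λ(E₁h₂ − E₂h₁) = E₂ → λ = E₂/(E₁h₂ − E₂h₁).
λ = 4.7/(12×17 − 4.7×8.3) = 4.7/165 = 0.02849 per s.

0.028 per s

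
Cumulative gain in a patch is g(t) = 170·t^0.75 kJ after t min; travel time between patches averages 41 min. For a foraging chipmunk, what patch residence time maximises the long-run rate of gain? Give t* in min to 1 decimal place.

123.0 min

Optimal t* satisfies g'(t*) = g(t*)/(T + t*).
g'(t) = 0.75·170·t^-0.25. Setting 0.75·170·t^-0.25 = 170·t^0.75/(41+t) gives 0.75(41+t) = t, so 0.25·t = 0.75×41.
t* = 0.75×41/0.25 = 123 min.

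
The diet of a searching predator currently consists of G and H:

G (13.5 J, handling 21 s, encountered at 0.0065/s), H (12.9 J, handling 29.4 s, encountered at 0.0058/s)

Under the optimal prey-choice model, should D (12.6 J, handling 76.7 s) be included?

Intake rate on the current diet: R = (0.0065×13.5 + 0.0058×12.9) / (1 + 0.0065×21 + 0.0058×29.4) = 0.1626/1.307 = 0.1244 J/s.
D: E/h = 12.6/76.7 = 0.1643 J/s.
Since 0.1643 > R, including D increases the long-run rate.

Yes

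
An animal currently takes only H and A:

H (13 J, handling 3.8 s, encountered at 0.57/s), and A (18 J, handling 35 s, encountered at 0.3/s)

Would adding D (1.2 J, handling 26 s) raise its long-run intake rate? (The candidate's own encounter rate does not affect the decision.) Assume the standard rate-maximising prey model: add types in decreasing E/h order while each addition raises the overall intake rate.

Intake rate on the current diet: R = (0.57×13 + 0.3×18) / (1 + 0.57×3.8 + 0.3×35) = 12.81/13.67 = 0.9374 J/s.
Profitability of D: 1.2/26 = 0.04615 J/s.
Since 0.04615 < R, time spent handling D is better spent searching.

No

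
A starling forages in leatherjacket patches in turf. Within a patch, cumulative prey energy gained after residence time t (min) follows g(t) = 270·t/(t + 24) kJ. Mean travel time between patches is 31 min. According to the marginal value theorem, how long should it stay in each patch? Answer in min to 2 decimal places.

27.28 min

By the marginal value theorem, leave when the instantaneous gain rate g'(t) equals the habitat-wide average g(t)/(T + t).
g'(t) = 270·24/(t + 24)². Setting 270·24/(t+24)² = 270t/[(t+24)(31+t)] gives 24(31+t) = t(t+24), so t² = 24×31 = 744.
t* = √744 = 27.28 min.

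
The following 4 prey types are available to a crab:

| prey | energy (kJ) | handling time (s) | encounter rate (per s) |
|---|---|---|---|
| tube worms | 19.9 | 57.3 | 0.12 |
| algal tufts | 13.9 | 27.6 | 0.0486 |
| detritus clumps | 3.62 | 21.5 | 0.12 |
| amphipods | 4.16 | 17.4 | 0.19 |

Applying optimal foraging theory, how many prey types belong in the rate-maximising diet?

2

Rank by E/h (kJ/s): algal tufts 0.504, tube worms 0.347, amphipods 0.239, detritus clumps 0.168. Include each in turn until the next type's E/h falls below the running intake rate.
Rate on top 1: 0.2885. tube worms: 0.347 > 0.2885 → include.
Rate on top 2: 0.3324. amphipods: 0.239 < 0.3324 → exclude; stop.
Optimal diet: algal tufts, tube worms — 2 of 4 types.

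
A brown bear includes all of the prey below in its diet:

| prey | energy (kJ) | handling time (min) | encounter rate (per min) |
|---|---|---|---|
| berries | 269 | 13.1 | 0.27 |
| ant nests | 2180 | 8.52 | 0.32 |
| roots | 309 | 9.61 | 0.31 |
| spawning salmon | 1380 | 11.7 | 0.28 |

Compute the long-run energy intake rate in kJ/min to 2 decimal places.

Energy encountered per unit search time: 0.27×269 + 0.32×2180 + 0.31×309 + 0.28×1380 = 1252 kJ/min.
Handling time per unit search time: 0.27×13.1 + 0.32×8.52 + 0.31×9.61 + 0.28×11.7 = 12.52.
Rate = 1252/(1 + 12.52) = 92.64 kJ/min.

92.64 kJ/min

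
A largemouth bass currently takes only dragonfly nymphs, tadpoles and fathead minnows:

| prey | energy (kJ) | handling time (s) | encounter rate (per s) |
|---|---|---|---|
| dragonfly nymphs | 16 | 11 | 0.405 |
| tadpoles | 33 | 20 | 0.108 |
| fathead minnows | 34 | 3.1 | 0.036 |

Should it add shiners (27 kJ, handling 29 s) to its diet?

No

On dragonfly nymphs, tadpoles and fathead minnows alone, R = ΣλE/(1+Σλh) = 11.27/7.727 = 1.458 kJ/s.
Profitability of shiners: 27/29 = 0.931 kJ/s.
Since 0.931 < R, time spent handling shiners is better spent searching.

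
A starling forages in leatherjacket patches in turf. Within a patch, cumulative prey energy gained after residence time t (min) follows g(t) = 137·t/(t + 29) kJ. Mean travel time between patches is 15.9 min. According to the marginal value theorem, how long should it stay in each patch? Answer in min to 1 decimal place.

By the marginal value theorem, leave when the instantaneous gain rate g'(t) equals the habitat-wide average g(t)/(T + t).
g'(t) = 137·29/(t + 29)². Setting 137·29/(t+29)² = 137t/[(t+29)(15.9+t)] gives 29(15.9+t) = t(t+29), so t² = 29×15.9 = 461.1.
t* = √461.1 = 21.47 min.

21.5 min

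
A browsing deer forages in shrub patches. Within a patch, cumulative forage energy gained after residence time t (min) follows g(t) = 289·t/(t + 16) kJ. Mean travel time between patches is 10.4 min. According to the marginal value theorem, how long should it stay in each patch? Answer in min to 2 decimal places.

By the marginal value theorem, leave when the instantaneous gain rate g'(t) equals the habitat-wide average g(t)/(T + t).
g'(t) = 289·16/(t + 16)². Setting 289·16/(t+16)² = 289t/[(t+16)(10.4+t)] gives 16(10.4+t) = t(t+16), so t² = 16×10.4 = 166.4.
t* = √166.4 = 12.9 min.

12.90 min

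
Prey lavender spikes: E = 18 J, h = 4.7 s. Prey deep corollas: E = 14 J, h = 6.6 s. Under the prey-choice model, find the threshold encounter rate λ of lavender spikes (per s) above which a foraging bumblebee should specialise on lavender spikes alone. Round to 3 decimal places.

0.264 per s

The zero-one rule: include deep corollas iff E₂/h₂ > λE₁/(1+λh₁). Equality gives the switch point.
λE₁h₂ = E₂ + λE₂h₁ ⇒ λ = E₂/(E₁h₂ − E₂h₁) = 14/(118.8 − 65.8) = 0.2642 per s.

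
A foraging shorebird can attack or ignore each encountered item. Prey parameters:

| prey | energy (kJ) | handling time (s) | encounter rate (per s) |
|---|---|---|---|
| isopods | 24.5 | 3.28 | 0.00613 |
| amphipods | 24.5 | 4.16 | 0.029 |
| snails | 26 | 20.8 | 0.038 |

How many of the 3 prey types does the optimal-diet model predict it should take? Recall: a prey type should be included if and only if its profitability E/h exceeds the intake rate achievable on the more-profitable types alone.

3

Rank by E/h (kJ/s): isopods 7.47, amphipods 5.89, snails 1.25. Include each in turn until the next type's E/h falls below the running intake rate.
Rate on top 1: 0.1472. amphipods: 5.89 > 0.1472 → include.
Rate on top 2: 0.7545. snails: 1.25 > 0.7545 → include.
Optimal diet: isopods, amphipods, snails — 3 of 3 types.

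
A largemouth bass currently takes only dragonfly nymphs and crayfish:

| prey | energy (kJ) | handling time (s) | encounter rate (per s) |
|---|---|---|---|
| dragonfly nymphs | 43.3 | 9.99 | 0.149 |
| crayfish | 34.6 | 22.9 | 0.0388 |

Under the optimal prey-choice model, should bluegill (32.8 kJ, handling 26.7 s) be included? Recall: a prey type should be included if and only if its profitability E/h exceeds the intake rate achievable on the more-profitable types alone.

No

Current rate: (0.149×43.3 + 0.0388×34.6)/(1 + 0.149×9.99 + 0.0388×22.9) = 2.308 kJ/s.
Profitability of bluegill: 32.8/26.7 = 1.228 kJ/s.
Since 1.228 < R, time spent handling bluegill is better spent searching.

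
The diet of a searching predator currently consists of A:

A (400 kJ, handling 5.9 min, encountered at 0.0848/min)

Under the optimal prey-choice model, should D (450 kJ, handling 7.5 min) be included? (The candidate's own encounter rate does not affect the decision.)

Yes

Current rate: (0.0848×400)/(1 + 0.0848×5.9) = 22.61 kJ/min.
Profitability of D: 450/7.5 = 60 kJ/min.
60 > 22.61, so adding D raises the average — include it.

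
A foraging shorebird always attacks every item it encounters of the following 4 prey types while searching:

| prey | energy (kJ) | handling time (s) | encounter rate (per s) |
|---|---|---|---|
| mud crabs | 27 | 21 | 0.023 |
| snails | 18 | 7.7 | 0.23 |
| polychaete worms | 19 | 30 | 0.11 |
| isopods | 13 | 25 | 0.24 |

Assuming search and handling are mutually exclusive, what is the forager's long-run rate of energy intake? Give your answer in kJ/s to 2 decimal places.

R = Σλ_iE_i / (1 + Σλ_ih_i)
Numerator: 0.023×27 + 0.23×18 + 0.11×19 + 0.24×13 = 9.971
Denominator: 1 + 0.023×21 + 0.23×7.7 + 0.11×30 + 0.24×25 = 12.55
R = 9.971/12.55 = 0.7942 kJ/s

0.79 kJ/s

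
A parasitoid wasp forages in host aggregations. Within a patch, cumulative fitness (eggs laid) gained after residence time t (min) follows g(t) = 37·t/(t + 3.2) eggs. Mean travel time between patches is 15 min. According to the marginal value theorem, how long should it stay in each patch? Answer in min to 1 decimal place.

Optimal t* satisfies g'(t*) = g(t*)/(T + t*).
g'(t) = 37·3.2/(t + 3.2)². Setting 37·3.2/(t+3.2)² = 37t/[(t+3.2)(15+t)] gives 3.2(15+t) = t(t+3.2), so t² = 3.2×15 = 48.
t* = √48 = 6.928 min.

6.9 min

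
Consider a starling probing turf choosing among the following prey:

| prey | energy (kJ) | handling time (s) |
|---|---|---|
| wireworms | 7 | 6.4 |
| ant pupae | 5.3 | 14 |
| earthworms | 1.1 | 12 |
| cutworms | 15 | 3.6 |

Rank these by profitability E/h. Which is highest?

cutworms

In descending order of E/h:
cutworms: 15/3.6 = 4.17 kJ/s
wireworms: 7/6.4 = 1.09 kJ/s
ant pupae: 5.3/14 = 0.379 kJ/s
earthworms: 1.1/12 = 0.0917 kJ/s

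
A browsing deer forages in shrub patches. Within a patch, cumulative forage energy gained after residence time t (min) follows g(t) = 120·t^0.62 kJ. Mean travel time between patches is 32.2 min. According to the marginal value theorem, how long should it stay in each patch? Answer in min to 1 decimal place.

Maximise g(t)/(T+t): set derivative to zero → g'(t)(T+t) = g(t).
g'(t) = 0.62·120·t^-0.38. Setting 0.62·120·t^-0.38 = 120·t^0.62/(32.2+t) gives 0.62(32.2+t) = t, so 0.38·t = 0.62×32.2.
t* = 0.62×32.2/0.38 = 52.54 min.

52.5 min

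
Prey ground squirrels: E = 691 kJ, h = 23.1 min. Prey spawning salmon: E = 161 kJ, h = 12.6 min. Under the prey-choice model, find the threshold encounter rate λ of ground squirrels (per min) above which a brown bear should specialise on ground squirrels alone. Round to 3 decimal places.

0.032 per min

The zero-one rule: include spawning salmon iff E₂/h₂ > λE₁/(1+λh₁). Equality gives the switch point.
λE₁h₂ = E₂ + λE₂h₁ ⇒ λ = E₂/(E₁h₂ − E₂h₁) = 161/(8707 − 3719) = 0.03228 per min.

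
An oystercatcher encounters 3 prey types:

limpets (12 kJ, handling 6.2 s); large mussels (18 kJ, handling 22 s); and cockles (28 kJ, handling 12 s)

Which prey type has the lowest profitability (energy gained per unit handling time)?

Profitability E/h (kJ/s): limpets = 12/6.2 = 1.94, large mussels = 18/22 = 0.818, cockles = 28/12 = 2.33.
Ranked: cockles > limpets > large mussels.

large mussels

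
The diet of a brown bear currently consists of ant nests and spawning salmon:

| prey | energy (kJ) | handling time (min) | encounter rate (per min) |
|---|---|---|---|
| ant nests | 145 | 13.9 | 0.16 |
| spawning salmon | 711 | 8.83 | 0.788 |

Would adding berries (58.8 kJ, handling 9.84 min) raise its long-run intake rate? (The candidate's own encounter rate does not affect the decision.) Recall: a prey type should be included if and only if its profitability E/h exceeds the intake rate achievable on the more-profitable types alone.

No

Current rate: (0.16×145 + 0.788×711)/(1 + 0.16×13.9 + 0.788×8.83) = 57.3 kJ/min.
berries: E/h = 58.8/9.84 = 5.976 kJ/min.
5.976 < 57.3, so adding berries would lower the average — exclude it.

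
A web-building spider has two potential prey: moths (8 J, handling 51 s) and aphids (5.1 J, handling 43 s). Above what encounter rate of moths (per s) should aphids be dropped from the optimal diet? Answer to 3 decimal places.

0.061 per s

Drop aphids once their profitability E₂/h₂ falls below the rate achievable on moths alone: E₂/h₂ = λE₁/(1 + λh₁).
Solve for λ: λE₁h₂ = E₂(1 + λh₁) → λ(E₁h₂ − E₂h₁) = E₂ → λ = E₂/(E₁h₂ − E₂h₁).
λ = 5.1/(8×43 − 5.1×51) = 5.1/83.9 = 0.06079 per s.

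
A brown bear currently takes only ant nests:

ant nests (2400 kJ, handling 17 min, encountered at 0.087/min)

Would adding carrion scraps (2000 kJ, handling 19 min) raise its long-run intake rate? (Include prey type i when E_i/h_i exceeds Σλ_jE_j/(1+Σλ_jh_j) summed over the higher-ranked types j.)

Yes

Current rate: (0.087×2400)/(1 + 0.087×17) = 84.23 kJ/min.
Profitability of carrion scraps: 2000/19 = 105.3 kJ/min.
105.3 > 84.23, so adding carrion scraps raises the average — include it.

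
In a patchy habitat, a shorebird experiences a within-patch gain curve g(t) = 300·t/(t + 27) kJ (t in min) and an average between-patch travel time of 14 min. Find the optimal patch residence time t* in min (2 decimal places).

19.44 min

By the marginal value theorem, leave when the instantaneous gain rate g'(t) equals the habitat-wide average g(t)/(T + t).
g'(t) = 300·27/(t + 27)². Setting 300·27/(t+27)² = 300t/[(t+27)(14+t)] gives 27(14+t) = t(t+27), so t² = 27×14 = 378.
t* = √378 = 19.44 min.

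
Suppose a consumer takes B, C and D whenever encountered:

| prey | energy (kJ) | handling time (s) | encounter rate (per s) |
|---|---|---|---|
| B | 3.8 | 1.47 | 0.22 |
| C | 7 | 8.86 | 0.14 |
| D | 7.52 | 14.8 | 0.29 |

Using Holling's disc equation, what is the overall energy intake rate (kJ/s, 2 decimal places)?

0.58 kJ/s

R = (0.22×3.8 + 0.14×7 + 0.29×7.52) / (1 + 0.22×1.47 + 0.14×8.86 + 0.29×14.8) = 3.997/6.856 = 0.583 kJ/s.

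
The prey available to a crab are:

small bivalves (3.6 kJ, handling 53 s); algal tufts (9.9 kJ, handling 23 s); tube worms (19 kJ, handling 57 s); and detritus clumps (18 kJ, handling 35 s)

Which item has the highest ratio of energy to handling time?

detritus clumps

In descending order of E/h:
detritus clumps: 18/35 = 0.514 kJ/s
algal tufts: 9.9/23 = 0.43 kJ/s
tube worms: 19/57 = 0.333 kJ/s
small bivalves: 3.6/53 = 0.0679 kJ/s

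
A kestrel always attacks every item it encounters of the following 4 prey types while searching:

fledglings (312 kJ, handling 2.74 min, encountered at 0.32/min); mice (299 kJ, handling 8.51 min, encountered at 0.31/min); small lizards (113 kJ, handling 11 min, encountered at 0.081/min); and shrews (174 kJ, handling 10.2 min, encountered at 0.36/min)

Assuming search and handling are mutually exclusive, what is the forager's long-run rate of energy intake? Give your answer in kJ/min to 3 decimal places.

29.117 kJ/min

R = Σλ_iE_i / (1 + Σλ_ih_i)
Numerator: 0.32×312 + 0.31×299 + 0.081×113 + 0.36×174 = 264.3
Denominator: 1 + 0.32×2.74 + 0.31×8.51 + 0.081×11 + 0.36×10.2 = 9.078
R = 264.3/9.078 = 29.12 kJ/min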